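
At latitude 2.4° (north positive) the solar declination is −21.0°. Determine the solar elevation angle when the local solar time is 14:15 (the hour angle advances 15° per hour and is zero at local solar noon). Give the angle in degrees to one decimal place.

49.5°

Hour angle H = 15° × (14.25 − 12) = 33.75°.
With φ = 2.4°, δ = -21.0°, H = 33.75°: sin φ sin δ = -0.0150, cos φ cos δ cos H = 0.7756, so cos θ_z = 0.7606.
θ_z = arccos(0.7606) = 40.48°, so the elevation is 90° − 40.48° = 49.52°.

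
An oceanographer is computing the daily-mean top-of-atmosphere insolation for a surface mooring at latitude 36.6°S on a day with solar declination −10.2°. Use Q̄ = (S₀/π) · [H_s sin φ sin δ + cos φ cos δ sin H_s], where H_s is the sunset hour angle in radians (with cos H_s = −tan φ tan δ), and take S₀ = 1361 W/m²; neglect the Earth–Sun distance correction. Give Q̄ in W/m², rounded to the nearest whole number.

−tan φ tan δ = −(-0.7427)(-0.1799) = -0.1336; H_s = arccos(-0.1336) = 97.68°. In radians, H_s = 1.7048.
H_s sin φ sin δ = 1.7048 × -0.5962 × -0.1771 = 0.1800.
cos φ cos δ sin H_s = 0.8028 × 0.9842 × 0.9910 = 0.7830.
Q̄ = (1361/π) × (0.1800 + 0.7830) = 433.22 × 0.9630 = 417.19 W/m².

417 W/m²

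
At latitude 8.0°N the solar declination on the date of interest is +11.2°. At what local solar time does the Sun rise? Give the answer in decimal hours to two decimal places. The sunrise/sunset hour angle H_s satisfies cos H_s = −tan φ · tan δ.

The sunset hour angle satisfies cos H_s = −tan φ tan δ = -0.0278, giving H_s = 91.59°.
Sunrise is at 12 − H_s/15 = 12 − 6.106 = 5.894 h local solar time.

5.89 h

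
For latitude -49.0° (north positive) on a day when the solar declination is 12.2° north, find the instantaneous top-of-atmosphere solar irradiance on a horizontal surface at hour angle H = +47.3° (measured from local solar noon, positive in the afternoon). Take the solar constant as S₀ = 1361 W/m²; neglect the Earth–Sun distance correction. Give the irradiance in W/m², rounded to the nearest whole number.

With φ = -49.0°, δ = 12.2°, H = 47.30°: sin φ sin δ = -0.1595, cos φ cos δ cos H = 0.4349, so cos θ_z = 0.2754.
Top-of-atmosphere irradiance = S₀ cos θ_z = 1361 × 0.2754 = 374.82 W/m².

375 W/m²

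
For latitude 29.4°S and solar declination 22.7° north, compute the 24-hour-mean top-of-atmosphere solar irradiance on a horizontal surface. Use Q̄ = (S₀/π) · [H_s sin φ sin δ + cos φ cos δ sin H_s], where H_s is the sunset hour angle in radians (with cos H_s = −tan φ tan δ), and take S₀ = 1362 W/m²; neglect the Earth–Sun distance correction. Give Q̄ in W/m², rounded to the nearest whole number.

229 W/m²

The sunset hour angle satisfies cos H_s = −tan φ tan δ = 0.2357, giving H_s = 76.37°. In radians, H_s = 1.3329.
H_s sin φ sin δ = 1.3329 × -0.4909 × 0.3859 = -0.2525.
cos φ cos δ sin H_s = 0.8712 × 0.9225 × 0.9718 = 0.7810.
Q̄ = (1362/π) × (-0.2525 + 0.7810) = 433.54 × 0.5285 = 229.13 W/m².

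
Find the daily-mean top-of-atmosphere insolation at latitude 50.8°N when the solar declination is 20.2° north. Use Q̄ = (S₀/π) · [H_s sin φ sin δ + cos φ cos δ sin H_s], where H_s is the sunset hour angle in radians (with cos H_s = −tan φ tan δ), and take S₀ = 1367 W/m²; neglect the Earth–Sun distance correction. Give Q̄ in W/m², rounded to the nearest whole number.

468 W/m²

−tan φ tan δ = −(1.2261)(0.3679) = -0.4511; H_s = arccos(-0.4511) = 116.81°. In radians, H_s = 2.0387.
H_s sin φ sin δ = 2.0387 × 0.7749 × 0.3453 = 0.5455.
cos φ cos δ sin H_s = 0.6320 × 0.9385 × 0.8925 = 0.5294.
Q̄ = (1367/π) × (0.5455 + 0.5294) = 435.13 × 1.0749 = 467.72 W/m².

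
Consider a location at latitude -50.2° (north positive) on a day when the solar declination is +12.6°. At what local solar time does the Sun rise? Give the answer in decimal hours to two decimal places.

7.04 h

The sunset hour angle satisfies cos H_s = −tan φ tan δ = 0.2683, giving H_s = 74.44°.
Sunrise is at 12 − H_s/15 = 12 − 4.963 = 7.037 h local solar time.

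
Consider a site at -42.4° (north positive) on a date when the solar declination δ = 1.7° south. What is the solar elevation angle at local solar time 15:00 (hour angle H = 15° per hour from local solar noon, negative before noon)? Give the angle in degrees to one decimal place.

32.8°

Hour angle H = 15° × (15 − 12) = 45.00°.
cos θ_z = sin(-42.4°) sin(-1.7°) + cos(-42.4°) cos(-1.7°) cos(45.00°) = 0.0200 + 0.5219 = 0.5419.
θ_z = arccos(0.5419) = 57.19°, so the elevation is 90° − 57.19° = 32.81°.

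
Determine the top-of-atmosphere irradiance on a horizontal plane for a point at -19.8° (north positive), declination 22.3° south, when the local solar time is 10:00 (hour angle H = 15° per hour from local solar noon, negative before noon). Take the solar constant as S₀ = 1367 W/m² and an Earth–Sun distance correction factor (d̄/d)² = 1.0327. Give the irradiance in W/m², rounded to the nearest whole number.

1246 W/m²

Hour angle H = 15° × (10 − 12) = -30.00°.
cos θ_z = sin(-19.8°) sin(-22.3°) + cos(-19.8°) cos(-22.3°) cos(-30.00°) = 0.1285 + 0.7539 = 0.8824.
Top-of-atmosphere irradiance = S₀ (d̄/d)² cos θ_z = 1367 × 1.0327 × 0.8824 = 1245.68 W/m².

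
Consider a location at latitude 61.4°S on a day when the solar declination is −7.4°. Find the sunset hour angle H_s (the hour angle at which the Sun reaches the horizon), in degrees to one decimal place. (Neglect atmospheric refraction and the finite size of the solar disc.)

103.8°

−tan φ tan δ = −(-1.8341)(-0.1299) = -0.2382; H_s = arccos(-0.2382) = 103.78°.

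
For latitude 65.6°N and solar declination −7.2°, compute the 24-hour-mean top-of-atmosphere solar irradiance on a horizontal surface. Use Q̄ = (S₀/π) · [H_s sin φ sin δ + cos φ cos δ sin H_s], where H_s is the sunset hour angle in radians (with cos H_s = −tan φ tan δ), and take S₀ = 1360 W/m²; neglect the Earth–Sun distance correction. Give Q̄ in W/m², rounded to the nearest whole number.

107 W/m²

The sunset hour angle satisfies cos H_s = −tan φ tan δ = 0.2785, giving H_s = 73.83°. In radians, H_s = 1.2886.
H_s sin φ sin δ = 1.2886 × 0.9107 × -0.1253 = -0.1470.
cos φ cos δ sin H_s = 0.4131 × 0.9921 × 0.9604 = 0.3936.
Q̄ = (1360/π) × (-0.1470 + 0.3936) = 432.90 × 0.2466 = 106.75 W/m².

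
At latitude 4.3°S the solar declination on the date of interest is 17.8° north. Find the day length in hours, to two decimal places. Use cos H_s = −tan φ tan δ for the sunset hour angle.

The sunset hour angle satisfies cos H_s = −tan φ tan δ = 0.0241, giving H_s = 88.62°.
Day length = 2 H_s / 15° h⁻¹ = 177.24° / 15 = 11.816 h.

11.82 hours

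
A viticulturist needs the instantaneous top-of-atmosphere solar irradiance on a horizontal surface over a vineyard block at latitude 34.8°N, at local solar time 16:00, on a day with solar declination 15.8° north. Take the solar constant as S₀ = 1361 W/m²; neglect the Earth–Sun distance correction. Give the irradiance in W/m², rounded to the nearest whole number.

749 W/m²

Hour angle H = 15° × (16 − 12) = 60.00°.
cos θ_z = sin φ sin δ + cos φ cos δ cos H = (0.5707)(0.2723) + (0.8211)(0.9622)(0.5000) = 0.5504.
Top-of-atmosphere irradiance = S₀ cos θ_z = 1361 × 0.5504 = 749.09 W/m².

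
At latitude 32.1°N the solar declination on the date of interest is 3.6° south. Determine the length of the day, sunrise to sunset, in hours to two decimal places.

11.70 hours

−tan φ tan δ = −(0.6273)(-0.0629) = 0.0395; H_s = arccos(0.0395) = 87.74°.
Day length = 2 H_s / 15° h⁻¹ = 175.48° / 15 = 11.699 h.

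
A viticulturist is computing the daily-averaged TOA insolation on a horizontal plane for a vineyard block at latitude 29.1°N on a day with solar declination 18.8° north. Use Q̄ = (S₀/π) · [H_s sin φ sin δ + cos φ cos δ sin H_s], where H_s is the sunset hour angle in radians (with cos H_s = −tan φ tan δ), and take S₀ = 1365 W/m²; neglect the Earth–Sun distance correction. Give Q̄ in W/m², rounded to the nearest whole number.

cos H_s = −tan(29.1°) · tan(18.8°) = -0.1895, so H_s = arccos(-0.1895) = 100.92°. In radians, H_s = 1.7614.
H_s sin φ sin δ = 1.7614 × 0.4863 × 0.3223 = 0.2761.
cos φ cos δ sin H_s = 0.8738 × 0.9466 × 0.9819 = 0.8122.
Q̄ = (1365/π) × (0.2761 + 0.8122) = 434.49 × 1.0883 = 472.86 W/m².

473 W/m²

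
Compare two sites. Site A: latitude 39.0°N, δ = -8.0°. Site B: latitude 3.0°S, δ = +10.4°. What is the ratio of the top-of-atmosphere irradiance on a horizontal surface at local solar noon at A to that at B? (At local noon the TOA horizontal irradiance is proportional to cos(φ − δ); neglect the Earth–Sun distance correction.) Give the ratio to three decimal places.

A: cos θ_z = cos(39.0° − (-8.0°)) = 0.6820.
B: cos θ_z = cos(-3.0° − (10.4°)) = 0.9728.
Ratio A/B = 0.6820 / 0.9728 = 0.7011.

0.701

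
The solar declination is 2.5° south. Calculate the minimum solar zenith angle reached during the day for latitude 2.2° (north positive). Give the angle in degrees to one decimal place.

At local solar noon the hour angle is zero, so the zenith angle is |φ − δ| = |2.2° − (-2.5°)| = 4.7°.

4.7°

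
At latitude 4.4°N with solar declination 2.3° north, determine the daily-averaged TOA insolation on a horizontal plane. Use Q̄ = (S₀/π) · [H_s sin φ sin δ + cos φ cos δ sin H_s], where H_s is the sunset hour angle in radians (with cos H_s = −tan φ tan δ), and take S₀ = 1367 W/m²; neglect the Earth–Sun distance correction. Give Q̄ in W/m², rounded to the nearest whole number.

436 W/m²

The sunset hour angle satisfies cos H_s = −tan φ tan δ = -0.0031, giving H_s = 90.18°. In radians, H_s = 1.5739.
H_s sin φ sin δ = 1.5739 × 0.0767 × 0.0401 = 0.0048.
cos φ cos δ sin H_s = 0.9971 × 0.9992 × 1.0000 = 0.9963.
Q̄ = (1367/π) × (0.0048 + 0.9963) = 435.13 × 1.0011 = 435.61 W/m².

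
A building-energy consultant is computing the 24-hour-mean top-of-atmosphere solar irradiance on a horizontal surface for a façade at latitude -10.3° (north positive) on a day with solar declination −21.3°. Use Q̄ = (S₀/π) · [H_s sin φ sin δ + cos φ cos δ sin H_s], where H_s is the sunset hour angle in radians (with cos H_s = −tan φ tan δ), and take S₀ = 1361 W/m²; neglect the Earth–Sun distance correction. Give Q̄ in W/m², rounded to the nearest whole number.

442 W/m²

The sunset hour angle satisfies cos H_s = −tan φ tan δ = -0.0709, giving H_s = 94.07°. In radians, H_s = 1.6418.
H_s sin φ sin δ = 1.6418 × -0.1788 × -0.3633 = 0.1066.
cos φ cos δ sin H_s = 0.9839 × 0.9317 × 0.9975 = 0.9144.
Q̄ = (1361/π) × (0.1066 + 0.9144) = 433.22 × 1.0210 = 442.32 W/m².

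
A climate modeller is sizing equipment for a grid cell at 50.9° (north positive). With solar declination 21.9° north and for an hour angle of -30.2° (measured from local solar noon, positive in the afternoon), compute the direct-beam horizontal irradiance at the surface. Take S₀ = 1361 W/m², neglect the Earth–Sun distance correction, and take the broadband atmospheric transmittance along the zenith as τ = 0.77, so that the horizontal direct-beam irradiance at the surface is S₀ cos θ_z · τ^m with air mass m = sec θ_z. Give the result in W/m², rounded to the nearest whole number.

779 W/m²

With φ = 50.9°, δ = 21.9°, H = -30.20°: sin φ sin δ = 0.2895, cos φ cos δ cos H = 0.5057, so cos θ_z = 0.7952.
Air mass m = 1/cos θ_z = 1/0.7952 = 1.258; τ^m = 0.77^1.258 = 0.7198.
Surface direct beam = 1361 × 0.7952 × 0.7198 = 779.02 W/m².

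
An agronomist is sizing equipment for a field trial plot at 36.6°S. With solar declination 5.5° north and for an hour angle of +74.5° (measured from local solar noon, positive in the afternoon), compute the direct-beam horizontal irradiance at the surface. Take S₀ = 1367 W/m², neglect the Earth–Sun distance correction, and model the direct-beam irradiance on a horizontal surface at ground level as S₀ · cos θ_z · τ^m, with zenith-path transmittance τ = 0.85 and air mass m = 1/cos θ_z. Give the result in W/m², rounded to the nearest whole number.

cos θ_z = sin(-36.6°) sin(5.5°) + cos(-36.6°) cos(5.5°) cos(74.50°) = -0.0571 + 0.2136 = 0.1565.
Air mass m = 1/cos θ_z = 1/0.1565 = 6.390; τ^m = 0.85^6.390 = 0.3540.
Surface direct beam = 1367 × 0.1565 × 0.3540 = 75.73 W/m².

76 W/m²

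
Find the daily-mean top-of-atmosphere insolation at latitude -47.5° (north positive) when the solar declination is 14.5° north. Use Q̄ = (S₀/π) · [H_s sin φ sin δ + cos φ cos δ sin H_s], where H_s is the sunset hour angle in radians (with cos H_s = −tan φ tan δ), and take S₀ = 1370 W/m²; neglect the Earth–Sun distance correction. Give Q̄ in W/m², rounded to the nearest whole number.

170 W/m²

−tan φ tan δ = −(-1.0913)(0.2586) = 0.2822; H_s = arccos(0.2822) = 73.61°. In radians, H_s = 1.2847.
H_s sin φ sin δ = 1.2847 × -0.7373 × 0.2504 = -0.2372.
cos φ cos δ sin H_s = 0.6756 × 0.9681 × 0.9594 = 0.6275.
Q̄ = (1370/π) × (-0.2372 + 0.6275) = 436.08 × 0.3903 = 170.20 W/m².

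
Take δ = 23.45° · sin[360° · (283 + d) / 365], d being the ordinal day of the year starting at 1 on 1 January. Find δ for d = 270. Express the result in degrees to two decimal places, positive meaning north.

360 × (283 + 270) / 365 = 545.425°; sin(545.425°) = -0.0945.
δ = 23.45 × -0.0945 = -2.216° ≈ -2.22°.

-2.22°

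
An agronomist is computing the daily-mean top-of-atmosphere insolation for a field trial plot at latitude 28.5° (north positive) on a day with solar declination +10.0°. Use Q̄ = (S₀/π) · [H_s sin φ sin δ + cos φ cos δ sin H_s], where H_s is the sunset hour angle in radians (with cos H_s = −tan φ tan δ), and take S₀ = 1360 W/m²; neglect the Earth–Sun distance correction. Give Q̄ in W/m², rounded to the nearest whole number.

433 W/m²

−tan φ tan δ = −(0.5430)(0.1763) = -0.0957; H_s = arccos(-0.0957) = 95.49°. In radians, H_s = 1.6666.
H_s sin φ sin δ = 1.6666 × 0.4772 × 0.1736 = 0.1381.
cos φ cos δ sin H_s = 0.8788 × 0.9848 × 0.9954 = 0.8615.
Q̄ = (1360/π) × (0.1381 + 0.8615) = 432.90 × 0.9996 = 432.73 W/m².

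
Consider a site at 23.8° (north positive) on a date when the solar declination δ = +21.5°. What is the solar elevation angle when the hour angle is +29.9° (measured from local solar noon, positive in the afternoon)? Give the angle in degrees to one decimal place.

cos θ_z = sin(23.8°) sin(21.5°) + cos(23.8°) cos(21.5°) cos(29.90°) = 0.1479 + 0.7380 = 0.8859.
θ_z = arccos(0.8859) = 27.64°, so the elevation is 90° − 27.64° = 62.36°.

62.4°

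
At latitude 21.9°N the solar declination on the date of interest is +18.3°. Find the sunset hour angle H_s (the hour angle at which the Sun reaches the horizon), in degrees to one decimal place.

97.6°

The sunset hour angle satisfies cos H_s = −tan φ tan δ = -0.1329, giving H_s = 97.64°.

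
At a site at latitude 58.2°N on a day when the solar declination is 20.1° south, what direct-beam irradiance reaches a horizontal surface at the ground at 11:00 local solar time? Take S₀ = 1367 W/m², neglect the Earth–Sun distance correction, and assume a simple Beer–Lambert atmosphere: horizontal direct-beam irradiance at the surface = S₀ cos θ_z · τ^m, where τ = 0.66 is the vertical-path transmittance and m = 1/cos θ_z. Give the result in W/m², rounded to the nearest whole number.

Hour angle H = 15° × (11 − 12) = -15.00°.
With φ = 58.2°, δ = -20.1°, H = -15.00°: sin φ sin δ = -0.2921, cos φ cos δ cos H = 0.4780, so cos θ_z = 0.1859.
Air mass m = 1/cos θ_z = 1/0.1859 = 5.379; τ^m = 0.66^5.379 = 0.1070.
Surface direct beam = 1367 × 0.1859 × 0.1070 = 27.19 W/m².

27 W/m²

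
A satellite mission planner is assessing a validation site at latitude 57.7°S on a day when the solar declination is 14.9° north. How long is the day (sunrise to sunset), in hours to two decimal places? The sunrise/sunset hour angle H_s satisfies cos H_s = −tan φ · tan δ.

8.68 hours

−tan φ tan δ = −(-1.5818)(0.2661) = 0.4209; H_s = arccos(0.4209) = 65.11°.
Day length = 2 H_s / 15° h⁻¹ = 130.22° / 15 = 8.681 h.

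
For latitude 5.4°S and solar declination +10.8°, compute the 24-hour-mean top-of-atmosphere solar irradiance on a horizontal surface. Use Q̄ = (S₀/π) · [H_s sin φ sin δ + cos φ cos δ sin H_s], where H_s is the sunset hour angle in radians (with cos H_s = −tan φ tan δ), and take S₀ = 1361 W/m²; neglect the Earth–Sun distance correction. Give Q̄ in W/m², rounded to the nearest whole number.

The sunset hour angle satisfies cos H_s = −tan φ tan δ = 0.0180, giving H_s = 88.97°. In radians, H_s = 1.5528.
H_s sin φ sin δ = 1.5528 × -0.0941 × 0.1874 = -0.0274.
cos φ cos δ sin H_s = 0.9956 × 0.9823 × 0.9998 = 0.9778.
Q̄ = (1361/π) × (-0.0274 + 0.9778) = 433.22 × 0.9504 = 411.73 W/m².

412 W/m²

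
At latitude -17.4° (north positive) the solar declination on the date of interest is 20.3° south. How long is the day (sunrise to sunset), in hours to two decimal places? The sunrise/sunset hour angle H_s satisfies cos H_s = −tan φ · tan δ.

12.89 hours

The sunset hour angle satisfies cos H_s = −tan φ tan δ = -0.1159, giving H_s = 96.66°.
Day length = 2 H_s / 15° h⁻¹ = 193.32° / 15 = 12.888 h.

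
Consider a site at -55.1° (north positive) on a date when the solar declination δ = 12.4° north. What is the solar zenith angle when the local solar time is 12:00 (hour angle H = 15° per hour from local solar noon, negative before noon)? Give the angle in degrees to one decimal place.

67.5°

Hour angle H = 15° × (12 − 12) = 0.00°.
With φ = -55.1°, δ = 12.4°, H = 0.00°: sin φ sin δ = -0.1761, cos φ cos δ cos H = 0.5588, so cos θ_z = 0.3827.
θ_z = arccos(0.3827) = 67.50°.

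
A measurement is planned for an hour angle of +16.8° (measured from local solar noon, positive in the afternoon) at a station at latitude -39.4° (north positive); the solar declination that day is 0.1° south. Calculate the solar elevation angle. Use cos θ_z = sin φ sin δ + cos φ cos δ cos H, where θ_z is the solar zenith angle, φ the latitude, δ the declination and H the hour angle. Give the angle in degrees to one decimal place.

47.8°

cos θ_z = sin φ sin δ + cos φ cos δ cos H = (-0.6347)(-0.0017) + (0.7727)(1.0000)(0.9573) = 0.7408.
θ_z = arccos(0.7408) = 42.20°, so the elevation is 90° − 42.20° = 47.80°.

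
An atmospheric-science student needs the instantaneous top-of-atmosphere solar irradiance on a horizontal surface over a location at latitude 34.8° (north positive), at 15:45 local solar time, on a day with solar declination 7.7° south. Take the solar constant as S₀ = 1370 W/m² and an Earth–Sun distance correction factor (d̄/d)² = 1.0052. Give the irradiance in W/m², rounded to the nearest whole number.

517 W/m²

Hour angle H = 15° × (15.75 − 12) = 56.25°.
cos θ_z = sin φ sin δ + cos φ cos δ cos H = (0.5707)(-0.1340) + (0.8211)(0.9910)(0.5556) = 0.3756.
Top-of-atmosphere irradiance = S₀ (d̄/d)² cos θ_z = 1370 × 1.0052 × 0.3756 = 517.25 W/m².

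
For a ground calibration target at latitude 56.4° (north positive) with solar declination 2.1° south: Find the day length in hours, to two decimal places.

The sunset hour angle satisfies cos H_s = −tan φ tan δ = 0.0552, giving H_s = 86.84°.
Day length = 2 H_s / 15° h⁻¹ = 173.68° / 15 = 11.579 h.

11.58 hours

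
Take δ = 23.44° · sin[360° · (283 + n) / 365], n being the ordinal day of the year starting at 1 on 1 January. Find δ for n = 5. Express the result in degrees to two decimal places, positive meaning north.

-22.74°

360 × (283 + 5) / 365 = 284.055°; sin(284.055°) = -0.9701.
δ = 23.44 × -0.9701 = -22.739° ≈ -22.74°.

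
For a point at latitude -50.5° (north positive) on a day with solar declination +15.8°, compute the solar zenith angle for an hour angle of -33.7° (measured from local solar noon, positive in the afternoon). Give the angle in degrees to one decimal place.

72.6°

cos θ_z = sin(-50.5°) sin(15.8°) + cos(-50.5°) cos(15.8°) cos(-33.70°) = -0.2101 + 0.5092 = 0.2991.
θ_z = arccos(0.2991) = 72.60°.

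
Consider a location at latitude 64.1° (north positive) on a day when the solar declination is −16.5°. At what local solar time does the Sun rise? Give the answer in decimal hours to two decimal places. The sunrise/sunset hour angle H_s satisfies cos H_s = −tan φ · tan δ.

8.51 h

The sunset hour angle satisfies cos H_s = −tan φ tan δ = 0.6100, giving H_s = 52.41°.
Sunrise is at 12 − H_s/15 = 12 − 3.494 = 8.506 h local solar time.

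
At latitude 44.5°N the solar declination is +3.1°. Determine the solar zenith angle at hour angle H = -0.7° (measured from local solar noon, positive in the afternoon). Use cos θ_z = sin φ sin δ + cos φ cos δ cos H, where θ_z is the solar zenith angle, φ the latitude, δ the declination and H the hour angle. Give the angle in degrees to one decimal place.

41.4°

cos θ_z = sin φ sin δ + cos φ cos δ cos H = (0.7009)(0.0541) + (0.7133)(0.9985)(0.9999) = 0.7501.
θ_z = arccos(0.7501) = 41.40°.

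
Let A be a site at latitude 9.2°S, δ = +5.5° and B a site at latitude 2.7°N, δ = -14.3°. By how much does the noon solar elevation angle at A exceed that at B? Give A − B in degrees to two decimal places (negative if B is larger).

A: 90° − |-9.2 − (5.5)| = 75.30°.
B: 90° − |2.7 − (-14.3)| = 73.00°.
A − B = 75.30 − 73.00 = 2.30°.

+2.30°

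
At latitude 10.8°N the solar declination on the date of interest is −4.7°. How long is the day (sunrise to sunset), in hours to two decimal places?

−tan φ tan δ = −(0.1908)(-0.0822) = 0.0157; H_s = arccos(0.0157) = 89.10°.
Day length = 2 H_s / 15° h⁻¹ = 178.20° / 15 = 11.880 h.

11.88 hours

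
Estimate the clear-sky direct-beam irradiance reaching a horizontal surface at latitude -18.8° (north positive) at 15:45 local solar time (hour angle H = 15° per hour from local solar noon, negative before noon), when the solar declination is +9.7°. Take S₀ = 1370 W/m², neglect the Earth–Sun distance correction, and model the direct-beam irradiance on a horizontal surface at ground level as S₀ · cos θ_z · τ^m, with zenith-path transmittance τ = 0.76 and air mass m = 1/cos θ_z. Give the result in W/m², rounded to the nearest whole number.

352 W/m²

Hour angle H = 15° × (15.75 − 12) = 56.25°.
cos θ_z = sin(-18.8°) sin(9.7°) + cos(-18.8°) cos(9.7°) cos(56.25°) = -0.0543 + 0.5184 = 0.4641.
Air mass m = 1/cos θ_z = 1/0.4641 = 2.155; τ^m = 0.76^2.155 = 0.5535.
Surface direct beam = 1370 × 0.4641 × 0.5535 = 351.92 W/m².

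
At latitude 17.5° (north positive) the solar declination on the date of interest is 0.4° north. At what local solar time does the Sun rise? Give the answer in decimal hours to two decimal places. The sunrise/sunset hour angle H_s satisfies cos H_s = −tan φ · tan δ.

−tan φ tan δ = −(0.3153)(0.0070) = -0.0022; H_s = arccos(-0.0022) = 90.13°.
Sunrise is at 12 − H_s/15 = 12 − 6.009 = 5.991 h local solar time.

5.99 h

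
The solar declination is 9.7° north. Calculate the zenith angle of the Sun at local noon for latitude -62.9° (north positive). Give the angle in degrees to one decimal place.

At local solar noon the hour angle is zero, so the zenith angle is |φ − δ| = |-62.9° − (9.7°)| = 72.6°.

72.6°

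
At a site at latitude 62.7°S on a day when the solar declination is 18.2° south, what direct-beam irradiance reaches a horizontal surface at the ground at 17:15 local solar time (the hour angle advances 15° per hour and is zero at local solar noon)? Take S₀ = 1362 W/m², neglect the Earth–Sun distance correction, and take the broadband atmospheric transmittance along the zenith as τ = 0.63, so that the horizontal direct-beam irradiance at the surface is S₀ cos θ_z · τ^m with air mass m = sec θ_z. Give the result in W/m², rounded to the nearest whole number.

138 W/m²

Hour angle H = 15° × (17.25 − 12) = 78.75°.
With φ = -62.7°, δ = -18.2°, H = 78.75°: sin φ sin δ = 0.2775, cos φ cos δ cos H = 0.0850, so cos θ_z = 0.3625.
Air mass m = 1/cos θ_z = 1/0.3625 = 2.759; τ^m = 0.63^2.759 = 0.2795.
Surface direct beam = 1362 × 0.3625 × 0.2795 = 138.00 W/m².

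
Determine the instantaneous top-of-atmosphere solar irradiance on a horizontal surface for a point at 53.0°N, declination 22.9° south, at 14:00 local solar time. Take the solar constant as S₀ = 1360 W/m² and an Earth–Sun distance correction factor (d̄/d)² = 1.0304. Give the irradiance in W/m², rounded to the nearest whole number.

Hour angle H = 15° × (14 − 12) = 30.00°.
cos θ_z = sin(53.0°) sin(-22.9°) + cos(53.0°) cos(-22.9°) cos(30.00°) = -0.3108 + 0.4801 = 0.1693.
Top-of-atmosphere irradiance = S₀ (d̄/d)² cos θ_z = 1360 × 1.0304 × 0.1693 = 237.25 W/m².

237 W/m²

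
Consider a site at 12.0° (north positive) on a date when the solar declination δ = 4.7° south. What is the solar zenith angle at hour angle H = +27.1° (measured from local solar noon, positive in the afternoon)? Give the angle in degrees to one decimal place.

31.7°

cos θ_z = sin(12.0°) sin(-4.7°) + cos(12.0°) cos(-4.7°) cos(27.10°) = -0.0170 + 0.8678 = 0.8508.
θ_z = arccos(0.8508) = 31.70°.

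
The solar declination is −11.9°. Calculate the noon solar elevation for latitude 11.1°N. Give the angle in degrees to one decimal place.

67.0°

At local solar noon the hour angle is zero, so the elevation is 90° − |φ − δ| = 90° − |11.1° − (-11.9°)| = 90° − 23.0° = 67.0°.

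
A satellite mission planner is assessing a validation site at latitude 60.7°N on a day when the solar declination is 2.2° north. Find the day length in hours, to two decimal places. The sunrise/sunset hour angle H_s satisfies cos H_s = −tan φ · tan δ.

cos H_s = −tan(60.7°) · tan(2.2°) = -0.0685, so H_s = arccos(-0.0685) = 93.93°.
Day length = 2 H_s / 15° h⁻¹ = 187.86° / 15 = 12.524 h.

12.52 hours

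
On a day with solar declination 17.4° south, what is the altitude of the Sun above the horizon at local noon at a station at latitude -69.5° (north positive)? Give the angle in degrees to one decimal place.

At local solar noon the hour angle is zero, so the elevation is 90° − |φ − δ| = 90° − |-69.5° − (-17.4°)| = 90° − 52.1° = 37.9°.

37.9°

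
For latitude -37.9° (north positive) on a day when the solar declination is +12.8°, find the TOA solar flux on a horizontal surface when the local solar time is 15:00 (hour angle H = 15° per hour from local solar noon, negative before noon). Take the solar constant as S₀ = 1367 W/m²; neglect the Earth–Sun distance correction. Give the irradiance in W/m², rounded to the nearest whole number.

Hour angle H = 15° × (15 − 12) = 45.00°.
cos θ_z = sin(-37.9°) sin(12.8°) + cos(-37.9°) cos(12.8°) cos(45.00°) = -0.1361 + 0.5441 = 0.4080.
Top-of-atmosphere irradiance = S₀ cos θ_z = 1367 × 0.4080 = 557.74 W/m².

558 W/m²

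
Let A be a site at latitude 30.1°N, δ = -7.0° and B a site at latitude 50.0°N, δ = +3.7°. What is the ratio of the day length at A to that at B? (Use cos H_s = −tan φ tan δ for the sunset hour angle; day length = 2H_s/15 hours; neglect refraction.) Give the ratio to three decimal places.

A: H_s = arccos(−tan 30.1° · tan -7.0°) = 85.92°, so 2H_s/15 = 11.4560 h.
B: H_s = arccos(−tan 50.0° · tan 3.7°) = 94.42°, so 2H_s/15 = 12.5893 h.
Ratio A/B = 11.4560 / 12.5893 = 0.9100.

0.910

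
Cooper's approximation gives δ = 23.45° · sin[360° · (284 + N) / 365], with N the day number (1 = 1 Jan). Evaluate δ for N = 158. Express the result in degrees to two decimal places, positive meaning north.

+22.75°

360 × (284 + 158) / 365 = 435.945°; sin(435.945°) = 0.9701.
δ = 23.45 × 0.9701 = 22.749° ≈ +22.75°.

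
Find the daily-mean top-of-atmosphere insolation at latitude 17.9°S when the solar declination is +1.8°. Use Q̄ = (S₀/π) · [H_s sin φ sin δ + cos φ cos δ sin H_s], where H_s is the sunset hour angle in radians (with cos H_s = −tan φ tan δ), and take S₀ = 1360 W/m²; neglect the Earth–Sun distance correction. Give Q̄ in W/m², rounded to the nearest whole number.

cos H_s = −tan(-17.9°) · tan(1.8°) = 0.0102, so H_s = arccos(0.0102) = 89.42°. In radians, H_s = 1.5607.
H_s sin φ sin δ = 1.5607 × -0.3074 × 0.0314 = -0.0151.
cos φ cos δ sin H_s = 0.9516 × 0.9995 × 0.9999 = 0.9510.
Q̄ = (1360/π) × (-0.0151 + 0.9510) = 432.90 × 0.9359 = 405.15 W/m².

405 W/m²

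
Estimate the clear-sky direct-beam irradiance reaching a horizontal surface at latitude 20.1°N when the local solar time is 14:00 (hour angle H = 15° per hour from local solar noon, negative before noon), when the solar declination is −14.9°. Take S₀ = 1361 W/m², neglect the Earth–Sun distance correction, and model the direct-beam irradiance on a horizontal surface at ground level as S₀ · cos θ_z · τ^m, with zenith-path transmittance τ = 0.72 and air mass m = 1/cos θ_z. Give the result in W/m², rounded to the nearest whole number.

Hour angle H = 15° × (14 − 12) = 30.00°.
With φ = 20.1°, δ = -14.9°, H = 30.00°: sin φ sin δ = -0.0884, cos φ cos δ cos H = 0.7859, so cos θ_z = 0.6975.
Air mass m = 1/cos θ_z = 1/0.6975 = 1.434; τ^m = 0.72^1.434 = 0.6243.
Surface direct beam = 1361 × 0.6975 × 0.6243 = 592.65 W/m².

593 W/m²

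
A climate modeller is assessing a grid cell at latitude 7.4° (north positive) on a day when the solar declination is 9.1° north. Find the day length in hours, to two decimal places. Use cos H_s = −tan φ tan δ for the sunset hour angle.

12.16 hours

−tan φ tan δ = −(0.1299)(0.1602) = -0.0208; H_s = arccos(-0.0208) = 91.19°.
Day length = 2 H_s / 15° h⁻¹ = 182.38° / 15 = 12.159 h.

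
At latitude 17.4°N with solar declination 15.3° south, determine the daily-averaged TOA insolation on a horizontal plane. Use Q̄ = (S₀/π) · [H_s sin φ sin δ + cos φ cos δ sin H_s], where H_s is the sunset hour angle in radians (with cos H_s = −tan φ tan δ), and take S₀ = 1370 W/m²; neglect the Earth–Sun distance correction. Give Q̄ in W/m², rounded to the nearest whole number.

349 W/m²

The sunset hour angle satisfies cos H_s = −tan φ tan δ = 0.0857, giving H_s = 85.08°. In radians, H_s = 1.4849.
H_s sin φ sin δ = 1.4849 × 0.2990 × -0.2639 = -0.1172.
cos φ cos δ sin H_s = 0.9542 × 0.9646 × 0.9963 = 0.9170.
Q̄ = (1370/π) × (-0.1172 + 0.9170) = 436.08 × 0.7998 = 348.78 W/m².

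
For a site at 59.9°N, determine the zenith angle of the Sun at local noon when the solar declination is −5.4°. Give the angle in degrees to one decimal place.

65.3°

At local solar noon the hour angle is zero, so the zenith angle is |φ − δ| = |59.9° − (-5.4°)| = 65.3°.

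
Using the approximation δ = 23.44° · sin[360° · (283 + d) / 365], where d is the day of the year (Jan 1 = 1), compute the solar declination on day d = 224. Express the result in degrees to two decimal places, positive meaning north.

+15.05°

360 × (283 + 224) / 365 = 500.055°; sin(500.055°) = 0.6421.
δ = 23.44 × 0.6421 = 15.051° ≈ +15.05°.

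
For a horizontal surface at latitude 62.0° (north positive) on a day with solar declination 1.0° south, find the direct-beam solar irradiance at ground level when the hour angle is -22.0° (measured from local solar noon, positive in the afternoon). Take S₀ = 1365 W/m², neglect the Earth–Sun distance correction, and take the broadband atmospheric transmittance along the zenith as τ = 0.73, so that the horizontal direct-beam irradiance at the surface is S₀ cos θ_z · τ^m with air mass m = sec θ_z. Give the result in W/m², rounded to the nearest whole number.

271 W/m²

cos θ_z = sin(62.0°) sin(-1.0°) + cos(62.0°) cos(-1.0°) cos(-22.00°) = -0.0154 + 0.4352 = 0.4198.
Air mass m = 1/cos θ_z = 1/0.4198 = 2.382; τ^m = 0.73^2.382 = 0.4725.
Surface direct beam = 1365 × 0.4198 × 0.4725 = 270.76 W/m².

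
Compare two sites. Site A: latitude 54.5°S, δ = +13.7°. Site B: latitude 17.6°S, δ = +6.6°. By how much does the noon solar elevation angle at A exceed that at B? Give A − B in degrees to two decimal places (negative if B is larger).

A: 90° − |-54.5 − (13.7)| = 21.80°.
B: 90° − |-17.6 − (6.6)| = 65.80°.
A − B = 21.80 − 65.80 = -44.00°.

-44.00°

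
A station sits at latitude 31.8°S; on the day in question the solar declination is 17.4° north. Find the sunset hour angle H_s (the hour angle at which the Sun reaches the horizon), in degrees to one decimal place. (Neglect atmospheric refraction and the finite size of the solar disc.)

−tan φ tan δ = −(-0.6200)(0.3134) = 0.1943; H_s = arccos(0.1943) = 78.80°.

78.8°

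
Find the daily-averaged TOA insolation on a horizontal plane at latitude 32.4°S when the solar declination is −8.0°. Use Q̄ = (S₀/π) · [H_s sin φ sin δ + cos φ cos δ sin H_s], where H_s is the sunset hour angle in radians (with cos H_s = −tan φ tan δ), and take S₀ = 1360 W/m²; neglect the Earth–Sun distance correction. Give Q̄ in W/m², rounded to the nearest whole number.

414 W/m²

The sunset hour angle satisfies cos H_s = −tan φ tan δ = -0.0892, giving H_s = 95.12°. In radians, H_s = 1.6602.
H_s sin φ sin δ = 1.6602 × -0.5358 × -0.1392 = 0.1238.
cos φ cos δ sin H_s = 0.8443 × 0.9903 × 0.9960 = 0.8328.
Q̄ = (1360/π) × (0.1238 + 0.8328) = 432.90 × 0.9566 = 414.11 W/m².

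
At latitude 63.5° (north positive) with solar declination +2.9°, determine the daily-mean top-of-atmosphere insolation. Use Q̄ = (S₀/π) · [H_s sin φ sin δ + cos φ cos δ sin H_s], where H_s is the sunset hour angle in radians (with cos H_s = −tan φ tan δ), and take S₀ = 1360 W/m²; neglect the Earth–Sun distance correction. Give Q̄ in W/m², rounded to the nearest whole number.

225 W/m²

cos H_s = −tan(63.5°) · tan(2.9°) = -0.1016, so H_s = arccos(-0.1016) = 95.83°. In radians, H_s = 1.6725.
H_s sin φ sin δ = 1.6725 × 0.8949 × 0.0506 = 0.0757.
cos φ cos δ sin H_s = 0.4462 × 0.9987 × 0.9948 = 0.4433.
Q̄ = (1360/π) × (0.0757 + 0.4433) = 432.90 × 0.5190 = 224.68 W/m².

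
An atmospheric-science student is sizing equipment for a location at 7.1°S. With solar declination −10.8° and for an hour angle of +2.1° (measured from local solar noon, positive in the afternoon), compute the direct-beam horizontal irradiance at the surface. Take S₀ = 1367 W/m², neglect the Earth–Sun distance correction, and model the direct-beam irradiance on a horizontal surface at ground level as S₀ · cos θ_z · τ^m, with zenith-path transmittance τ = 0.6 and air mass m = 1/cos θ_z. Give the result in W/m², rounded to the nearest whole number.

817 W/m²

cos θ_z = sin φ sin δ + cos φ cos δ cos H = (-0.1236)(-0.1874) + (0.9923)(0.9823)(0.9993) = 0.9972.
Air mass m = 1/cos θ_z = 1/0.9972 = 1.003; τ^m = 0.6^1.003 = 0.5991.
Surface direct beam = 1367 × 0.9972 × 0.5991 = 816.68 W/m².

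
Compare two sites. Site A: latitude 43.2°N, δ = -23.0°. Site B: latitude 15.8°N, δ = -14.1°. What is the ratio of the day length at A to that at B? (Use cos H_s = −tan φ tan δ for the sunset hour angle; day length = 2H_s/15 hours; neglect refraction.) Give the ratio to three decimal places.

0.774

A: H_s = arccos(−tan 43.2° · tan -23.0°) = 66.51°, so 2H_s/15 = 8.8680 h.
B: H_s = arccos(−tan 15.8° · tan -14.1°) = 85.92°, so 2H_s/15 = 11.4560 h.
Ratio A/B = 8.8680 / 11.4560 = 0.7741.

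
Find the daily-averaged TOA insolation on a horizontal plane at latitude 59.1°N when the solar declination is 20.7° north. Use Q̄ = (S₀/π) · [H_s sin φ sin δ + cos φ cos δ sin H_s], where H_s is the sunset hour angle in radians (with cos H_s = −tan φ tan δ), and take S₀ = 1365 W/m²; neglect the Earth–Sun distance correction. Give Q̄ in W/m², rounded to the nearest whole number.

−tan φ tan δ = −(1.6709)(0.3779) = -0.6314; H_s = arccos(-0.6314) = 129.15°. In radians, H_s = 2.2541.
H_s sin φ sin δ = 2.2541 × 0.8581 × 0.3535 = 0.6838.
cos φ cos δ sin H_s = 0.5135 × 0.9354 × 0.7755 = 0.3725.
Q̄ = (1365/π) × (0.6838 + 0.3725) = 434.49 × 1.0563 = 458.95 W/m².

459 W/m²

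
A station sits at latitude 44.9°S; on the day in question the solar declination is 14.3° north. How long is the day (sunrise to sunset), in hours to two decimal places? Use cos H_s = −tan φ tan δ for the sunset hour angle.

10.04 hours

cos H_s = −tan(-44.9°) · tan(14.3°) = 0.2540, so H_s = arccos(0.2540) = 75.29°.
Day length = 2 H_s / 15° h⁻¹ = 150.58° / 15 = 10.039 h.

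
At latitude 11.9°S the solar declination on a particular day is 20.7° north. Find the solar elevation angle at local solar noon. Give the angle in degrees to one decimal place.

At local solar noon the hour angle is zero, so the elevation is 90° − |φ − δ| = 90° − |-11.9° − (20.7°)| = 90° − 32.6° = 57.4°.

57.4°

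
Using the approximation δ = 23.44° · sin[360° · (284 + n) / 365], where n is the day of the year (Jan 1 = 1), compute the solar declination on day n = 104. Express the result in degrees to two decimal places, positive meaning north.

360 × (284 + 104) / 365 = 382.685°; sin(382.685°) = 0.3857.
δ = 23.44 × 0.3857 = 9.041° ≈ +9.04°.

+9.04°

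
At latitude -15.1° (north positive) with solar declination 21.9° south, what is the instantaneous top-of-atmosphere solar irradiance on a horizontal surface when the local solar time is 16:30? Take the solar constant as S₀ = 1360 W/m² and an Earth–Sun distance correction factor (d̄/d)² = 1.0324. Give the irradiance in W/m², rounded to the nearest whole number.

Hour angle H = 15° × (16.5 − 12) = 67.50°.
cos θ_z = sin(-15.1°) sin(-21.9°) + cos(-15.1°) cos(-21.9°) cos(67.50°) = 0.0972 + 0.3428 = 0.4400.
Top-of-atmosphere irradiance = S₀ (d̄/d)² cos θ_z = 1360 × 1.0324 × 0.4400 = 617.79 W/m².

618 W/m²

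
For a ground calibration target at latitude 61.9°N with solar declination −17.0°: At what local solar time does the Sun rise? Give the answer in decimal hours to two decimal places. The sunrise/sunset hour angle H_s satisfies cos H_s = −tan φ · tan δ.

−tan φ tan δ = −(1.8728)(-0.3057) = 0.5725; H_s = arccos(0.5725) = 55.08°.
Sunrise is at 12 − H_s/15 = 12 − 3.672 = 8.328 h local solar time.

8.33 h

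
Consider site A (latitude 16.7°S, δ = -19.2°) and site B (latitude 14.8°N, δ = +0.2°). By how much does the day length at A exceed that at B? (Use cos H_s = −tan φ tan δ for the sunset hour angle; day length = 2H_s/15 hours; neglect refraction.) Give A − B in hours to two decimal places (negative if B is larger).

+0.79 h

A: H_s = arccos(−tan -16.7° · tan -19.2°) = 96.00°, so 2H_s/15 = 12.8000 h.
B: H_s = arccos(−tan 14.8° · tan 0.2°) = 90.05°, so 2H_s/15 = 12.0067 h.
A − B = 12.8000 − 12.0067 = 0.7933 h.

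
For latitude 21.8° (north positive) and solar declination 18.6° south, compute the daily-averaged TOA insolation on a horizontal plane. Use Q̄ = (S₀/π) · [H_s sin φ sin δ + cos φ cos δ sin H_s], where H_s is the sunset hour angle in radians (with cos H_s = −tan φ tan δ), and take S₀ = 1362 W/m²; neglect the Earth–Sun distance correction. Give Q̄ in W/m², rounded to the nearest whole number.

The sunset hour angle satisfies cos H_s = −tan φ tan δ = 0.1346, giving H_s = 82.26°. In radians, H_s = 1.4357.
H_s sin φ sin δ = 1.4357 × 0.3714 × -0.3190 = -0.1701.
cos φ cos δ sin H_s = 0.9285 × 0.9478 × 0.9909 = 0.8720.
Q̄ = (1362/π) × (-0.1701 + 0.8720) = 433.54 × 0.7019 = 304.30 W/m².

304 W/m²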